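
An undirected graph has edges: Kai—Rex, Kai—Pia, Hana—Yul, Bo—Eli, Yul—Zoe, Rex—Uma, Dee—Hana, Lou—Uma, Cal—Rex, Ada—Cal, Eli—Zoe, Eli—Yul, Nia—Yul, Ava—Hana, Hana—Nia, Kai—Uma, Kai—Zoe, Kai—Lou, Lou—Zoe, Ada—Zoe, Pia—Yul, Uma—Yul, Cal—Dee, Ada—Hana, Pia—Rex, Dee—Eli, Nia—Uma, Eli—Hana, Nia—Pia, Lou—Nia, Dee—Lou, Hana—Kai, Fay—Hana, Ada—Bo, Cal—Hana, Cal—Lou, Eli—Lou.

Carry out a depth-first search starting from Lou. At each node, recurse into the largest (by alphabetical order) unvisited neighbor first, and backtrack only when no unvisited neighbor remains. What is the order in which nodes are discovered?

Lou, Zoe, Yul, Uma, Rex, Pia, Nia, Hana, Kai, Fay, Eli, Dee, Cal, Ada, Bo, Ava

Visit Lou
Lou → Zoe
Zoe → Yul
Yul → Uma
Uma → Rex
Rex → Pia
Pia → Nia
Nia → Hana
Hana → Kai
Hana → Fay
Hana → Eli
Eli → Dee
Dee → Cal
Cal → Ada
Ada → Bo
Hana → Ava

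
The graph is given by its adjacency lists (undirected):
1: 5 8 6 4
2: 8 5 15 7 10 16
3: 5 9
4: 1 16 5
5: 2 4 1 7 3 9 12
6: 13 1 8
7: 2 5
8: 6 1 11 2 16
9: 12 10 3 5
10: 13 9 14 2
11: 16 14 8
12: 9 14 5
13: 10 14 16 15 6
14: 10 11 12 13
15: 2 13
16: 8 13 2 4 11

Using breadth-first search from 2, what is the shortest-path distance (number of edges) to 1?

Level 0: 2
Level 1: 5, 7, 8, 10, 15, 16
Level 2: 1, 3, 4, 6, 9, 11, 12, 13, 14
1 first appears at level 2.

2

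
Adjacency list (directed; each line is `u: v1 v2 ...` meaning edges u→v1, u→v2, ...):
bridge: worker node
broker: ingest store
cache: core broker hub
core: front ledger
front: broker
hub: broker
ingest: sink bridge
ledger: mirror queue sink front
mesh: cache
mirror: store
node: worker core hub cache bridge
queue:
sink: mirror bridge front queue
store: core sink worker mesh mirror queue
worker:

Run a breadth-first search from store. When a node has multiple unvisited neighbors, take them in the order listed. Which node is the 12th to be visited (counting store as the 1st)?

Visit store; enqueue core, sink, worker, mesh, mirror, queue → queue [core, sink, worker, mesh, mirror, queue]
Visit core; enqueue front, ledger → queue [sink, worker, mesh, mirror, queue, front, ledger]
Visit sink; enqueue bridge → queue [worker, mesh, mirror, queue, front, ledger, bridge]
Visit worker → queue [mesh, mirror, queue, front, ledger, bridge]
Visit mesh; enqueue cache → queue [mirror, queue, front, ledger, bridge, cache]
Visit mirror → queue [queue, front, ledger, bridge, cache]
Visit queue → queue [front, ledger, bridge, cache]
Visit front; enqueue broker → queue [ledger, bridge, cache, broker]
Visit ledger → queue [bridge, cache, broker]
Visit bridge; enqueue node → queue [cache, broker, node]
Visit cache; enqueue hub → queue [broker, node, hub]
Visit broker; enqueue ingest → queue [node, hub, ingest]
Visit node → queue [hub, ingest]
Visit hub → queue [ingest]
Visit ingest → queue []

Visit order: store, core, sink, worker, mesh, mirror, queue, front, ledger, bridge, cache, broker, node, hub, ingest

broker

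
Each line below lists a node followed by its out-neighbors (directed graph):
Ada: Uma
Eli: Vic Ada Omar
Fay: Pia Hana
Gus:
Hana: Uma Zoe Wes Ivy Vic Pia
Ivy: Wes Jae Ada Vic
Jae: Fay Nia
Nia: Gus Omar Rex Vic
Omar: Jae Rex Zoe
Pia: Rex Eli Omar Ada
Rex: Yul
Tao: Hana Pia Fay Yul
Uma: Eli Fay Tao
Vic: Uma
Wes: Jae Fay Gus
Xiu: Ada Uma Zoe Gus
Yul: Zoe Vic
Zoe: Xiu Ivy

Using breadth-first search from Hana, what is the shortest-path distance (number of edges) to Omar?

2

Level 0: Hana
Level 1: Ivy, Pia, Uma, Vic, Wes, Zoe
Level 2: Ada, Eli, Fay, Gus, Jae, Omar, Rex, Tao, Xiu
Level 3: Nia, Yul
Omar first appears at level 2.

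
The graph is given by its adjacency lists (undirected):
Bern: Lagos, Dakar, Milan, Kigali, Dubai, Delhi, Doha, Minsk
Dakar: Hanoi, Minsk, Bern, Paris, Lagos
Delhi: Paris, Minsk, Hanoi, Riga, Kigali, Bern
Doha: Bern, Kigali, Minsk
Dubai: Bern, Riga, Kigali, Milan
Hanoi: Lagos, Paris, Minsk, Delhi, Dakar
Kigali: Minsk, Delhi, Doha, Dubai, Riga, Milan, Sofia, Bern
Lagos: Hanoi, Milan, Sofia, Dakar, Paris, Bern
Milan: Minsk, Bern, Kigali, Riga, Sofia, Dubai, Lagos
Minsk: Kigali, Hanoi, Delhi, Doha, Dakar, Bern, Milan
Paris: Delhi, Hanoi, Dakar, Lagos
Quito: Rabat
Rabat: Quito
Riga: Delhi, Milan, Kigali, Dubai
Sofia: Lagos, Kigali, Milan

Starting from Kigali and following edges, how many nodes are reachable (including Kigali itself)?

13

BFS from Kigali visits: Kigali, Sofia, Riga, Minsk, Milan, Dubai, Doha, Delhi, Bern, Lagos, Hanoi, Dakar, Paris
Reachable nodes: 13 of 15 total.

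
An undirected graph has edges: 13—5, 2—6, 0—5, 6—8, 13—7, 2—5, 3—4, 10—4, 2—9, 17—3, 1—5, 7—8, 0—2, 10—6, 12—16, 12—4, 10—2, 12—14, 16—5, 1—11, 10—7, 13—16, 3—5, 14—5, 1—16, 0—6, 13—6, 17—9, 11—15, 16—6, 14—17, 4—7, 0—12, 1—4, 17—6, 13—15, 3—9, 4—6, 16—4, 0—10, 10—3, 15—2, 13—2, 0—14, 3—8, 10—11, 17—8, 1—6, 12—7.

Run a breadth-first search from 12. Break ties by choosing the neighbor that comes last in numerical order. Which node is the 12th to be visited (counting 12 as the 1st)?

10

Visit 12; enqueue 16, 14, 7, 4, 0 → queue [16, 14, 7, 4, 0]
Visit 16; enqueue 13, 6, 5, 1 → queue [14, 7, 4, 0, 13, 6, 5, 1]
Visit 14; enqueue 17 → queue [7, 4, 0, 13, 6, 5, 1, 17]
Visit 7; enqueue 10, 8 → queue [4, 0, 13, 6, 5, 1, 17, 10, 8]
Visit 4; enqueue 3 → queue [0, 13, 6, 5, 1, 17, 10, 8, 3]
Visit 0; enqueue 2 → queue [13, 6, 5, 1, 17, 10, 8, 3, 2]
Visit 13; enqueue 15 → queue [6, 5, 1, 17, 10, 8, 3, 2, 15]
Visit 6 → queue [5, 1, 17, 10, 8, 3, 2, 15]
Visit 5 → queue [1, 17, 10, 8, 3, 2, 15]
Visit 1; enqueue 11 → queue [17, 10, 8, 3, 2, 15, 11]
Visit 17; enqueue 9 → queue [10, 8, 3, 2, 15, 11, 9]
Visit 10 → queue [8, 3, 2, 15, 11, 9]
Visit 8 → queue [3, 2, 15, 11, 9]
Visit 3 → queue [2, 15, 11, 9]
Visit 2 → queue [15, 11, 9]
Visit 15 → queue [11, 9]
Visit 11 → queue [9]
Visit 9 → queue []

Visit order: 12, 16, 14, 7, 4, 0, 13, 6, 5, 1, 17, 10, 8, 3, 2, 15, 11, 9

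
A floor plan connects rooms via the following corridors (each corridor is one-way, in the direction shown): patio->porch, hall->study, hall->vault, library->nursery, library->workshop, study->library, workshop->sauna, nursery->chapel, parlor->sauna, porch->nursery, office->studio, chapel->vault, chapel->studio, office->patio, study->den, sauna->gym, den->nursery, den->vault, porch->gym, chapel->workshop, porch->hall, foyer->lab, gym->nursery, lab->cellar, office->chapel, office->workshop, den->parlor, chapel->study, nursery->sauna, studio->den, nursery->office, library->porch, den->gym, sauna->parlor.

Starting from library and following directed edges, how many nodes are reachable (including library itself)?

BFS from library visits: library, workshop, porch, nursery, sauna, hall, gym, office, chapel, parlor, vault, study, studio, patio, den
Reachable nodes: 15 of 18 total.

15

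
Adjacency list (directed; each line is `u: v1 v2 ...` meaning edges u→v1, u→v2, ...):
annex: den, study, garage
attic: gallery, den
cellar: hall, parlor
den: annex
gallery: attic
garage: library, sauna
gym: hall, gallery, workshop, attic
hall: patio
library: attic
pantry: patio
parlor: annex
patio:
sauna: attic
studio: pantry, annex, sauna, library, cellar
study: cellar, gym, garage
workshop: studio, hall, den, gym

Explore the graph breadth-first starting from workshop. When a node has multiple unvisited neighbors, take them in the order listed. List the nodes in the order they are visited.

workshop, studio, hall, den, gym, pantry, annex, sauna, library, cellar, patio, gallery, attic, study, garage, parlor

Visit workshop; enqueue studio, hall, den, gym → queue [studio, hall, den, gym]
Visit studio; enqueue pantry, annex, sauna, library, cellar → queue [hall, den, gym, pantry, annex, sauna, library, cellar]
Visit hall; enqueue patio → queue [den, gym, pantry, annex, sauna, library, cellar, patio]
Visit den → queue [gym, pantry, annex, sauna, library, cellar, patio]
Visit gym; enqueue gallery, attic → queue [pantry, annex, sauna, library, cellar, patio, gallery, attic]
Visit pantry → queue [annex, sauna, library, cellar, patio, gallery, attic]
Visit annex; enqueue study, garage → queue [sauna, library, cellar, patio, gallery, attic, study, garage]
Visit sauna → queue [library, cellar, patio, gallery, attic, study, garage]
Visit library → queue [cellar, patio, gallery, attic, study, garage]
Visit cellar; enqueue parlor → queue [patio, gallery, attic, study, garage, parlor]
Visit patio → queue [gallery, attic, study, garage, parlor]
Visit gallery → queue [attic, study, garage, parlor]
Visit attic → queue [study, garage, parlor]
Visit study → queue [garage, parlor]
Visit garage → queue [parlor]
Visit parlor → queue []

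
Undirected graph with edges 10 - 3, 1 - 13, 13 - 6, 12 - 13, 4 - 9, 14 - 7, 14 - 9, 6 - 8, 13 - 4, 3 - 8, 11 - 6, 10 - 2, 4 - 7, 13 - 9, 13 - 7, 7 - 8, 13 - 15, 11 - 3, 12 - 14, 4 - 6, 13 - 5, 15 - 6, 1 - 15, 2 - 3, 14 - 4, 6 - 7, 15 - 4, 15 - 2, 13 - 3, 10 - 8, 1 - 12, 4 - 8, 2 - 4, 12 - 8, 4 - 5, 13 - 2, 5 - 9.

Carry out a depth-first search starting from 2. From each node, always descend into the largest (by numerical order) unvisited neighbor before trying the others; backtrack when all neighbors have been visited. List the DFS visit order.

Visit 2
2 → 15
15 → 13
13 → 12
12 → 14
14 → 9
9 → 5
5 → 4
4 → 8
8 → 10
10 → 3
3 → 11
11 → 6
6 → 7
12 → 1

2 -> 15 -> 13 -> 12 -> 14 -> 9 -> 5 -> 4 -> 8 -> 10 -> 3 -> 11 -> 6 -> 7 -> 1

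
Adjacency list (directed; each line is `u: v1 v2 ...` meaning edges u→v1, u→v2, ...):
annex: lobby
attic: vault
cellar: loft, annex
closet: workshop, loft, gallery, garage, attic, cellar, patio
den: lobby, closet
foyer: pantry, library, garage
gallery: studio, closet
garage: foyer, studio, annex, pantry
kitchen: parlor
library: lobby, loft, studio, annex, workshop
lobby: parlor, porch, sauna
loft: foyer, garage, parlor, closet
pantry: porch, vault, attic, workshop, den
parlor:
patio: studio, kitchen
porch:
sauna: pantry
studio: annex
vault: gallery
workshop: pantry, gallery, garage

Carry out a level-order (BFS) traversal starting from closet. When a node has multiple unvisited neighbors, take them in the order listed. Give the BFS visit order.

Visit closet; enqueue workshop, loft, gallery, garage, attic, cellar, patio → queue [workshop, loft, gallery, garage, attic, cellar, patio]
Visit workshop; enqueue pantry → queue [loft, gallery, garage, attic, cellar, patio, pantry]
Visit loft; enqueue foyer, parlor → queue [gallery, garage, attic, cellar, patio, pantry, foyer, parlor]
Visit gallery; enqueue studio → queue [garage, attic, cellar, patio, pantry, foyer, parlor, studio]
Visit garage; enqueue annex → queue [attic, cellar, patio, pantry, foyer, parlor, studio, annex]
Visit attic; enqueue vault → queue [cellar, patio, pantry, foyer, parlor, studio, annex, vault]
Visit cellar → queue [patio, pantry, foyer, parlor, studio, annex, vault]
Visit patio; enqueue kitchen → queue [pantry, foyer, parlor, studio, annex, vault, kitchen]
Visit pantry; enqueue porch, den → queue [foyer, parlor, studio, annex, vault, kitchen, porch, den]
Visit foyer; enqueue library → queue [parlor, studio, annex, vault, kitchen, porch, den, library]
Visit parlor → queue [studio, annex, vault, kitchen, porch, den, library]
Visit studio → queue [annex, vault, kitchen, porch, den, library]
Visit annex; enqueue lobby → queue [vault, kitchen, porch, den, library, lobby]
Visit vault → queue [kitchen, porch, den, library, lobby]
Visit kitchen → queue [porch, den, library, lobby]
Visit porch → queue [den, library, lobby]
Visit den → queue [library, lobby]
Visit library → queue [lobby]
Visit lobby; enqueue sauna → queue [sauna]
Visit sauna → queue []

closet -> workshop -> loft -> gallery -> garage -> attic -> cellar -> patio -> pantry -> foyer -> parlor -> studio -> annex -> vault -> kitchen -> porch -> den -> library -> lobby -> sauna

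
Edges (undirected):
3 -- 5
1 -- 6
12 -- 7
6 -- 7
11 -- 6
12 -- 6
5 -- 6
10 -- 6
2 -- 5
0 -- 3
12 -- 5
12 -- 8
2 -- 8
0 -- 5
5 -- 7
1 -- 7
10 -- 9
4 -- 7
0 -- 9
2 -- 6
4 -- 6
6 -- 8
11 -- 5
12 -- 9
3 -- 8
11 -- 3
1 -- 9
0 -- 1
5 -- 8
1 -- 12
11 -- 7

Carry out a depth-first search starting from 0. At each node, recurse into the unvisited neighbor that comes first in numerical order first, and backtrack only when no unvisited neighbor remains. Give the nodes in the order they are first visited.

0 1 6 2 5 3 8 12 7 4 11 9 10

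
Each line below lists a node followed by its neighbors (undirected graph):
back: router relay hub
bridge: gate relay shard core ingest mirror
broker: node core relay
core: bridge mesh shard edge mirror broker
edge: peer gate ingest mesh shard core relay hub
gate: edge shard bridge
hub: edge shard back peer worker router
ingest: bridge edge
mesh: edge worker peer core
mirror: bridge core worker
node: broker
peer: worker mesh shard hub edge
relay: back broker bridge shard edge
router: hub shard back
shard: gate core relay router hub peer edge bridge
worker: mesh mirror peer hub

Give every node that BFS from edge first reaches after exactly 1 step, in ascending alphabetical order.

core, gate, hub, ingest, mesh, peer, relay, shard

Level 0: edge
Level 1: core, gate, hub, ingest, mesh, peer, relay, shard
Level 2: back, bridge, broker, mirror, router, worker
Level 3: node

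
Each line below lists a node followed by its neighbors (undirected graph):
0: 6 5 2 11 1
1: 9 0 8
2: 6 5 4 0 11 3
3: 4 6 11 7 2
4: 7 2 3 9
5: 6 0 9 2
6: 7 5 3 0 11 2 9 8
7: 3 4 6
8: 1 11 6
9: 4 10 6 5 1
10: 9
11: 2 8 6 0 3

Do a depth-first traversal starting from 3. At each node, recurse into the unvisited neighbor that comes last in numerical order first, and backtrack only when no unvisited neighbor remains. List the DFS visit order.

Visit 3
3 → 11
11 → 8
8 → 6
6 → 9
9 → 10
9 → 5
5 → 2
2 → 4
4 → 7
2 → 0
0 → 1

3, 11, 8, 6, 9, 10, 5, 2, 4, 7, 0, 1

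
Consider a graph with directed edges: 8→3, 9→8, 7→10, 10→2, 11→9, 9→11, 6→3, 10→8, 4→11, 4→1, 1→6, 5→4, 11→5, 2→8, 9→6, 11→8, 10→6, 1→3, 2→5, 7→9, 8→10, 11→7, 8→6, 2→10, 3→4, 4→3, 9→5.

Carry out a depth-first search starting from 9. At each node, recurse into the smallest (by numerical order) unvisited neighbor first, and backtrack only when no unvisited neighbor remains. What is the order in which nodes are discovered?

9, 5, 4, 1, 3, 6, 11, 7, 10, 2, 8

Visit 9
9 → 5
5 → 4
4 → 1
1 → 3
1 → 6
4 → 11
11 → 7
7 → 10
10 → 2
2 → 8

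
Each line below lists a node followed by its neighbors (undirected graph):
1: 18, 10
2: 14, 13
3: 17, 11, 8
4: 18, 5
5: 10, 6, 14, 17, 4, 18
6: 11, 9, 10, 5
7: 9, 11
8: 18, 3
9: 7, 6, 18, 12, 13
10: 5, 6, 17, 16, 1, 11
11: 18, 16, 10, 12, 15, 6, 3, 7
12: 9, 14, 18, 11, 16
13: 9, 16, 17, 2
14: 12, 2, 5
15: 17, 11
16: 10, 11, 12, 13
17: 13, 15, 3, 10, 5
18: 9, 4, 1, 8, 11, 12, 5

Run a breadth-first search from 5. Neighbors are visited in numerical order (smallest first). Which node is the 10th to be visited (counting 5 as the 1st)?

Visit 5; enqueue 4, 6, 10, 14, 17, 18 → queue [4, 6, 10, 14, 17, 18]
Visit 4 → queue [6, 10, 14, 17, 18]
Visit 6; enqueue 9, 11 → queue [10, 14, 17, 18, 9, 11]
Visit 10; enqueue 1, 16 → queue [14, 17, 18, 9, 11, 1, 16]
Visit 14; enqueue 2, 12 → queue [17, 18, 9, 11, 1, 16, 2, 12]
Visit 17; enqueue 3, 13, 15 → queue [18, 9, 11, 1, 16, 2, 12, 3, 13, 15]
Visit 18; enqueue 8 → queue [9, 11, 1, 16, 2, 12, 3, 13, 15, 8]
Visit 9; enqueue 7 → queue [11, 1, 16, 2, 12, 3, 13, 15, 8, 7]
Visit 11 → queue [1, 16, 2, 12, 3, 13, 15, 8, 7]
Visit 1 → queue [16, 2, 12, 3, 13, 15, 8, 7]
Visit 16 → queue [2, 12, 3, 13, 15, 8, 7]
Visit 2 → queue [12, 3, 13, 15, 8, 7]
Visit 12 → queue [3, 13, 15, 8, 7]
Visit 3 → queue [13, 15, 8, 7]
Visit 13 → queue [15, 8, 7]
Visit 15 → queue [8, 7]
Visit 8 → queue [7]
Visit 7 → queue []

Visit order: 5, 4, 6, 10, 14, 17, 18, 9, 11, 1, 16, 2, 12, 3, 13, 15, 8, 7

1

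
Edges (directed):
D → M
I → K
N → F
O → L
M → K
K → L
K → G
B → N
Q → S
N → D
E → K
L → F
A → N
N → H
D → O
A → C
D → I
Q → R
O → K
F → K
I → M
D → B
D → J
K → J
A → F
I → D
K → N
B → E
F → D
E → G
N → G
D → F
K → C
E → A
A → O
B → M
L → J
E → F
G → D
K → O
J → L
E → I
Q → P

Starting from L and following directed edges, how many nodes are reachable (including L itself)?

15

BFS from L visits: L, J, F, K, D, O, N, G, C, M, I, B, H, E, A
Reachable nodes: 15 of 19 total.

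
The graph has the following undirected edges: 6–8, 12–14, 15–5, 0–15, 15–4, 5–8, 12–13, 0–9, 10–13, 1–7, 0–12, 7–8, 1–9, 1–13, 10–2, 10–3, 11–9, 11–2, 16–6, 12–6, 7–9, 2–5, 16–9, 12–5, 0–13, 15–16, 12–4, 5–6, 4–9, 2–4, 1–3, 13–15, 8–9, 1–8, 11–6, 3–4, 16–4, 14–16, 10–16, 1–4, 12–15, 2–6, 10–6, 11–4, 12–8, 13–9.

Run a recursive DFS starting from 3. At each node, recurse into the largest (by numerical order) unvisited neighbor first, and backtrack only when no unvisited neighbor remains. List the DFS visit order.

3, 10, 16, 15, 13, 12, 14, 8, 9, 11, 6, 5, 2, 4, 1, 7, 0

Visit 3
3 → 10
10 → 16
16 → 15
15 → 13
13 → 12
12 → 14
12 → 8
8 → 9
9 → 11
11 → 6
6 → 5
5 → 2
2 → 4
4 → 1
1 → 7
9 → 0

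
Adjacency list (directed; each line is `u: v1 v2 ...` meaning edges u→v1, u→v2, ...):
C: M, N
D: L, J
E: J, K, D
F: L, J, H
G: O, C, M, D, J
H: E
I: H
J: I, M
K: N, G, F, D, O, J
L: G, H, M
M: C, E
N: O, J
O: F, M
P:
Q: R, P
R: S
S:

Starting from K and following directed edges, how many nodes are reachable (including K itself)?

BFS from K visits: K, N, G, F, D, O, J, C, M, L, H, I, E
Reachable nodes: 13 of 17 total.

13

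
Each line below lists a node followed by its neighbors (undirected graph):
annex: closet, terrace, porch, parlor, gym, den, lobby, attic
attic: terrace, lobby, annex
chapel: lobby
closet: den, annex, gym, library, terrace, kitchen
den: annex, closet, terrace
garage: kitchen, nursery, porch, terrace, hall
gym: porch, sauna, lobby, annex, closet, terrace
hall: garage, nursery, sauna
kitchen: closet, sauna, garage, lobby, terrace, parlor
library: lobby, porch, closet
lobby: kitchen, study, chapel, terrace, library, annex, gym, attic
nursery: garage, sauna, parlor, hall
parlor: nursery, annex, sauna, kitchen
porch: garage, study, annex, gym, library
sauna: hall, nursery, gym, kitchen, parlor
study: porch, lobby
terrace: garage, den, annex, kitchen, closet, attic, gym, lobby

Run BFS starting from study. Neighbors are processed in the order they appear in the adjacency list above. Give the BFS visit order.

study, porch, lobby, garage, annex, gym, library, kitchen, chapel, terrace, attic, nursery, hall, closet, parlor, den, sauna

Visit study; enqueue porch, lobby → queue [porch, lobby]
Visit porch; enqueue garage, annex, gym, library → queue [lobby, garage, annex, gym, library]
Visit lobby; enqueue kitchen, chapel, terrace, attic → queue [garage, annex, gym, library, kitchen, chapel, terrace, attic]
Visit garage; enqueue nursery, hall → queue [annex, gym, library, kitchen, chapel, terrace, attic, nursery, hall]
Visit annex; enqueue closet, parlor, den → queue [gym, library, kitchen, chapel, terrace, attic, nursery, hall, closet, parlor, den]
Visit gym; enqueue sauna → queue [library, kitchen, chapel, terrace, attic, nursery, hall, closet, parlor, den, sauna]
Visit library → queue [kitchen, chapel, terrace, attic, nursery, hall, closet, parlor, den, sauna]
Visit kitchen → queue [chapel, terrace, attic, nursery, hall, closet, parlor, den, sauna]
Visit chapel → queue [terrace, attic, nursery, hall, closet, parlor, den, sauna]
Visit terrace → queue [attic, nursery, hall, closet, parlor, den, sauna]
Visit attic → queue [nursery, hall, closet, parlor, den, sauna]
Visit nursery → queue [hall, closet, parlor, den, sauna]
Visit hall → queue [closet, parlor, den, sauna]
Visit closet → queue [parlor, den, sauna]
Visit parlor → queue [den, sauna]
Visit den → queue [sauna]
Visit sauna → queue []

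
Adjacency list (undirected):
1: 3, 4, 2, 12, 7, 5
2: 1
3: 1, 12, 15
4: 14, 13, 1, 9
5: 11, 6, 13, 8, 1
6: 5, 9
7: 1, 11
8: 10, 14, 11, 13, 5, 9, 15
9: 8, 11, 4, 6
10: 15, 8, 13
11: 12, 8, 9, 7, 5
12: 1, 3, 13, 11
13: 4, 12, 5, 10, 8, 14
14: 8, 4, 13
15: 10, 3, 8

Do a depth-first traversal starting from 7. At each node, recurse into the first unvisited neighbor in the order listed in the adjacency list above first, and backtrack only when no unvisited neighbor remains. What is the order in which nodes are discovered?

7 -> 1 -> 3 -> 12 -> 13 -> 4 -> 14 -> 8 -> 10 -> 15 -> 11 -> 9 -> 6 -> 5 -> 2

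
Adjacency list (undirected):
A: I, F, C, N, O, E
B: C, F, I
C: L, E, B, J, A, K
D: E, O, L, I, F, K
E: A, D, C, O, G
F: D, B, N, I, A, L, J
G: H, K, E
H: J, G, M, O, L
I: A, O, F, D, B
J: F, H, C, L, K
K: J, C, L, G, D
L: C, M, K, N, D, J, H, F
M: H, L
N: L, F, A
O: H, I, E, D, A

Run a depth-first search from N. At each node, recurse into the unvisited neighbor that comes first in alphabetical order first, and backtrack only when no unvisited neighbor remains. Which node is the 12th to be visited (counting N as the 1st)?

L

Visit N
N → A
A → C
C → B
B → F
F → D
D → E
E → G
G → H
H → J
J → K
K → L
L → M
H → O
O → I

Visit order: N, A, C, B, F, D, E, G, H, J, K, L, M, O, I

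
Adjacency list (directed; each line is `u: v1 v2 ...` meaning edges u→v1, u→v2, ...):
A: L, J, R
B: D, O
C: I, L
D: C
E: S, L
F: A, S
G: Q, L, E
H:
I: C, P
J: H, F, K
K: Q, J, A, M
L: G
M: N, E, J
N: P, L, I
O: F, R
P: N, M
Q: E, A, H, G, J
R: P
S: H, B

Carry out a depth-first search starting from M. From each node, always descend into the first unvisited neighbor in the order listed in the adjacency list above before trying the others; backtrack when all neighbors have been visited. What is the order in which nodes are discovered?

M -> N -> P -> L -> G -> Q -> E -> S -> H -> B -> D -> C -> I -> O -> F -> A -> J -> K -> R

Visit M
M → N
N → P
N → L
L → G
G → Q
Q → E
E → S
S → H
S → B
B → D
D → C
C → I
B → O
O → F
F → A
A → J
J → K
A → R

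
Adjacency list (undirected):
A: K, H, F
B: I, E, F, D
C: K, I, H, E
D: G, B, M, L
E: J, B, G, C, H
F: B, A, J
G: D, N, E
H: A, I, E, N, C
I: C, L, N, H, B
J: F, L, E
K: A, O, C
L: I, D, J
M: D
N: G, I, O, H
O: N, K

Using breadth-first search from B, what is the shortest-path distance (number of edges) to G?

Level 0: B
Level 1: D, E, F, I
Level 2: A, C, G, H, J, L, M, N
Level 3: K, O
G first appears at level 2.

2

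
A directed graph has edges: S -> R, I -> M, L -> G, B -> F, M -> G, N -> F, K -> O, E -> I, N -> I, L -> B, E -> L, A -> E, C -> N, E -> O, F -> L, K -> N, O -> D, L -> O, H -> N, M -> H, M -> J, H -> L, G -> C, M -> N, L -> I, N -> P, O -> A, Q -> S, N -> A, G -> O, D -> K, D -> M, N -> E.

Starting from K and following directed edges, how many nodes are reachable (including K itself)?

16

BFS from K visits: K, N, O, A, E, F, I, P, D, L, M, B, G, H, J, C
Reachable nodes: 16 of 19 total.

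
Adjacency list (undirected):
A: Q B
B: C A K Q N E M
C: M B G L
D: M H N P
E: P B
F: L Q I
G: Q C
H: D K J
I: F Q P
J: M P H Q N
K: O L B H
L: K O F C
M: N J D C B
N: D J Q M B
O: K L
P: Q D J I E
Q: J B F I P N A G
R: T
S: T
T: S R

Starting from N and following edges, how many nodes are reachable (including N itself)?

BFS from N visits: N, D, J, Q, M, B, H, P, F, I, A, G, C, K, E, L, O
Reachable nodes: 17 of 20 total.

17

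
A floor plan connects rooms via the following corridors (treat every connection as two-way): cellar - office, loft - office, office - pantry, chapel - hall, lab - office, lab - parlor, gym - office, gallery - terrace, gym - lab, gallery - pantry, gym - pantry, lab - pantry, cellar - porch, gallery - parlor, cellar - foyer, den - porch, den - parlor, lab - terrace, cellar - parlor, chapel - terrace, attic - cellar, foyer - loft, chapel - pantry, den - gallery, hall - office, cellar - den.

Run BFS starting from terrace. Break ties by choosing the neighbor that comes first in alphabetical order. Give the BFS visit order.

Visit terrace; enqueue chapel, gallery, lab → queue [chapel, gallery, lab]
Visit chapel; enqueue hall, pantry → queue [gallery, lab, hall, pantry]
Visit gallery; enqueue den, parlor → queue [lab, hall, pantry, den, parlor]
Visit lab; enqueue gym, office → queue [hall, pantry, den, parlor, gym, office]
Visit hall → queue [pantry, den, parlor, gym, office]
Visit pantry → queue [den, parlor, gym, office]
Visit den; enqueue cellar, porch → queue [parlor, gym, office, cellar, porch]
Visit parlor → queue [gym, office, cellar, porch]
Visit gym → queue [office, cellar, porch]
Visit office; enqueue loft → queue [cellar, porch, loft]
Visit cellar; enqueue attic, foyer → queue [porch, loft, attic, foyer]
Visit porch → queue [loft, attic, foyer]
Visit loft → queue [attic, foyer]
Visit attic → queue [foyer]
Visit foyer → queue []

terrace, chapel, gallery, lab, hall, pantry, den, parlor, gym, office, cellar, porch, loft, attic, foyer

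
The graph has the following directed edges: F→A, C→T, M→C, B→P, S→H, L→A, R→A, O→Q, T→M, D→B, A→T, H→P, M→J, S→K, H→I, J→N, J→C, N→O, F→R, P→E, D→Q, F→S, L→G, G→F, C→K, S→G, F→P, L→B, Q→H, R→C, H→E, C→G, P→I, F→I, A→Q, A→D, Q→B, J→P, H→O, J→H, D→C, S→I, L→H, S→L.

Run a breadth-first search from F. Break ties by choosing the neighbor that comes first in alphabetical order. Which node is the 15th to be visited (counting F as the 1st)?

L

Visit F; enqueue A, I, P, R, S → queue [A, I, P, R, S]
Visit A; enqueue D, Q, T → queue [I, P, R, S, D, Q, T]
Visit I → queue [P, R, S, D, Q, T]
Visit P; enqueue E → queue [R, S, D, Q, T, E]
Visit R; enqueue C → queue [S, D, Q, T, E, C]
Visit S; enqueue G, H, K, L → queue [D, Q, T, E, C, G, H, K, L]
Visit D; enqueue B → queue [Q, T, E, C, G, H, K, L, B]
Visit Q → queue [T, E, C, G, H, K, L, B]
Visit T; enqueue M → queue [E, C, G, H, K, L, B, M]
Visit E → queue [C, G, H, K, L, B, M]
Visit C → queue [G, H, K, L, B, M]
Visit G → queue [H, K, L, B, M]
Visit H; enqueue O → queue [K, L, B, M, O]
Visit K → queue [L, B, M, O]
Visit L → queue [B, M, O]
Visit B → queue [M, O]
Visit M; enqueue J → queue [O, J]
Visit O → queue [J]
Visit J; enqueue N → queue [N]
Visit N → queue []

Visit order: F, A, I, P, R, S, D, Q, T, E, C, G, H, K, L, B, M, O, J, N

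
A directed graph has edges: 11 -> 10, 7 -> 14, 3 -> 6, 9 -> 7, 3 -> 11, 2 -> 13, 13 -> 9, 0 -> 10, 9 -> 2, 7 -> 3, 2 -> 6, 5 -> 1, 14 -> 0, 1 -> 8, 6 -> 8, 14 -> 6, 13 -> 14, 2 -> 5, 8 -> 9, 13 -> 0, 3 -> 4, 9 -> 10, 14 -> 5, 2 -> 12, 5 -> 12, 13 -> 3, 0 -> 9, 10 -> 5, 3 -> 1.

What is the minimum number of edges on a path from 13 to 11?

Level 0: 13
Level 1: 0, 3, 9, 14
Level 2: 1, 2, 4, 5, 6, 7, 10, 11
Level 3: 8, 12
11 first appears at level 2.

2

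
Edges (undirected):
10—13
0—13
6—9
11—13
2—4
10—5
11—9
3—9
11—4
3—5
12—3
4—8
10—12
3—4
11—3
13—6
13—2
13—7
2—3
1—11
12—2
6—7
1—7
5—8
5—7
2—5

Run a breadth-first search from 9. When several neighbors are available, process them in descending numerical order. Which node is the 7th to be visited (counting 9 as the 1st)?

Visit 9; enqueue 11, 6, 3 → queue [11, 6, 3]
Visit 11; enqueue 13, 4, 1 → queue [6, 3, 13, 4, 1]
Visit 6; enqueue 7 → queue [3, 13, 4, 1, 7]
Visit 3; enqueue 12, 5, 2 → queue [13, 4, 1, 7, 12, 5, 2]
Visit 13; enqueue 10, 0 → queue [4, 1, 7, 12, 5, 2, 10, 0]
Visit 4; enqueue 8 → queue [1, 7, 12, 5, 2, 10, 0, 8]
Visit 1 → queue [7, 12, 5, 2, 10, 0, 8]
Visit 7 → queue [12, 5, 2, 10, 0, 8]
Visit 12 → queue [5, 2, 10, 0, 8]
Visit 5 → queue [2, 10, 0, 8]
Visit 2 → queue [10, 0, 8]
Visit 10 → queue [0, 8]
Visit 0 → queue [8]
Visit 8 → queue []

Visit order: 9, 11, 6, 3, 13, 4, 1, 7, 12, 5, 2, 10, 0, 8

1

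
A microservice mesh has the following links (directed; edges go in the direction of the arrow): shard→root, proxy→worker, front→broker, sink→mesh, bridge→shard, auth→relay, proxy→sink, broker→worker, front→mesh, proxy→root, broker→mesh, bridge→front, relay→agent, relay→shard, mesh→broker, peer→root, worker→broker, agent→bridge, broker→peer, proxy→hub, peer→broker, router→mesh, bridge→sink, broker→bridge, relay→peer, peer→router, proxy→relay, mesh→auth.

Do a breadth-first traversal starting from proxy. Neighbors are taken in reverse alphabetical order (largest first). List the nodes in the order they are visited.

Visit proxy; enqueue worker, sink, root, relay, hub → queue [worker, sink, root, relay, hub]
Visit worker; enqueue broker → queue [sink, root, relay, hub, broker]
Visit sink; enqueue mesh → queue [root, relay, hub, broker, mesh]
Visit root → queue [relay, hub, broker, mesh]
Visit relay; enqueue shard, peer, agent → queue [hub, broker, mesh, shard, peer, agent]
Visit hub → queue [broker, mesh, shard, peer, agent]
Visit broker; enqueue bridge → queue [mesh, shard, peer, agent, bridge]
Visit mesh; enqueue auth → queue [shard, peer, agent, bridge, auth]
Visit shard → queue [peer, agent, bridge, auth]
Visit peer; enqueue router → queue [agent, bridge, auth, router]
Visit agent → queue [bridge, auth, router]
Visit bridge; enqueue front → queue [auth, router, front]
Visit auth → queue [router, front]
Visit router → queue [front]
Visit front → queue []

proxy worker sink root relay hub broker mesh shard peer agent bridge auth router front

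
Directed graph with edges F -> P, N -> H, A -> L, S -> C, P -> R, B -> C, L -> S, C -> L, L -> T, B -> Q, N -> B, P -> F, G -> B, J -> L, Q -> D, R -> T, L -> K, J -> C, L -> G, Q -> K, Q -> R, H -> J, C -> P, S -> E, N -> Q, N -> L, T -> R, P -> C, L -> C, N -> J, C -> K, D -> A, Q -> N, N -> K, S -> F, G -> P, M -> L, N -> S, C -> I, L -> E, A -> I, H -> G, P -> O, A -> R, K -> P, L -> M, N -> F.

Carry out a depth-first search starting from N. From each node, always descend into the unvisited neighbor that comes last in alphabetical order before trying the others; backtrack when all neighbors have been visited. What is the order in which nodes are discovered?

Visit N
N → S
S → F
F → P
P → R
R → T
P → O
P → C
C → L
L → M
L → K
L → G
G → B
B → Q
Q → D
D → A
A → I
L → E
N → J
N → H

N S F P R T O C L M K G B Q D A I E J H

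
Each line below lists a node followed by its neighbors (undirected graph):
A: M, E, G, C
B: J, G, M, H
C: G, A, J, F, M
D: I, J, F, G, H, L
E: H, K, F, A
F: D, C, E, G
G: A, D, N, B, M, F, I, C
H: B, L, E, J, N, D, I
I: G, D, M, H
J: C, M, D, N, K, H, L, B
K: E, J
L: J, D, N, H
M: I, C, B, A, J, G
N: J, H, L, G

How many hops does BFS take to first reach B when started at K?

2

Level 0: K
Level 1: E, J
Level 2: A, B, C, D, F, H, L, M, N
Level 3: G, I
B first appears at level 2.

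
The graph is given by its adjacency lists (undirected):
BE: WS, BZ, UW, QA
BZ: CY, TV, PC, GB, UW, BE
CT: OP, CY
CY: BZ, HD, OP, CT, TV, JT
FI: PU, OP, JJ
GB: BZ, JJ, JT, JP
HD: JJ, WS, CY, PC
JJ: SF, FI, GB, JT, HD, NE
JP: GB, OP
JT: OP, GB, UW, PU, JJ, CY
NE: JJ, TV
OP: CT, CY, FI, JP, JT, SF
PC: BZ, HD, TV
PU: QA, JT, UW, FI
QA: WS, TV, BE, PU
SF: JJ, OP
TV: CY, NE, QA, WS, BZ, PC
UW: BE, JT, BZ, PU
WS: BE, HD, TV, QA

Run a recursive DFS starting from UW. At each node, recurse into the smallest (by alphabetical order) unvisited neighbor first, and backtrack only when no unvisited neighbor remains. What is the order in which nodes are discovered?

UW BE BZ CY CT OP FI JJ GB JP JT PU QA TV NE PC HD WS SF

Visit UW
UW → BE
BE → BZ
BZ → CY
CY → CT
CT → OP
OP → FI
FI → JJ
JJ → GB
GB → JP
GB → JT
JT → PU
PU → QA
QA → TV
TV → NE
TV → PC
PC → HD
HD → WS
JJ → SF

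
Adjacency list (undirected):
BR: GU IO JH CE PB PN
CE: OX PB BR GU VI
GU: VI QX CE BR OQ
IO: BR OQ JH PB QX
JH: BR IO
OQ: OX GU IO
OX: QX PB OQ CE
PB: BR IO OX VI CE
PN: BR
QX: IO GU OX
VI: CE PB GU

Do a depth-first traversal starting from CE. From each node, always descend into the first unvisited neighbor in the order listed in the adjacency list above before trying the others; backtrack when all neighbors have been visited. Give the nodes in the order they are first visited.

Visit CE
CE → OX
OX → QX
QX → IO
IO → BR
BR → GU
GU → VI
VI → PB
GU → OQ
BR → JH
BR → PN

CE -> OX -> QX -> IO -> BR -> GU -> VI -> PB -> OQ -> JH -> PN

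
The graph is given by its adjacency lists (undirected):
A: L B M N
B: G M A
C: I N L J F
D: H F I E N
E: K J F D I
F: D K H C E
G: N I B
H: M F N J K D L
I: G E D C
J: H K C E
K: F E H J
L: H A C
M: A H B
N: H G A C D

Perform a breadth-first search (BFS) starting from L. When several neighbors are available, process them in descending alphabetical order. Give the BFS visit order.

Visit L; enqueue H, C, A → queue [H, C, A]
Visit H; enqueue N, M, K, J, F, D → queue [C, A, N, M, K, J, F, D]
Visit C; enqueue I → queue [A, N, M, K, J, F, D, I]
Visit A; enqueue B → queue [N, M, K, J, F, D, I, B]
Visit N; enqueue G → queue [M, K, J, F, D, I, B, G]
Visit M → queue [K, J, F, D, I, B, G]
Visit K; enqueue E → queue [J, F, D, I, B, G, E]
Visit J → queue [F, D, I, B, G, E]
Visit F → queue [D, I, B, G, E]
Visit D → queue [I, B, G, E]
Visit I → queue [B, G, E]
Visit B → queue [G, E]
Visit G → queue [E]
Visit E → queue []

L H C A N M K J F D I B G E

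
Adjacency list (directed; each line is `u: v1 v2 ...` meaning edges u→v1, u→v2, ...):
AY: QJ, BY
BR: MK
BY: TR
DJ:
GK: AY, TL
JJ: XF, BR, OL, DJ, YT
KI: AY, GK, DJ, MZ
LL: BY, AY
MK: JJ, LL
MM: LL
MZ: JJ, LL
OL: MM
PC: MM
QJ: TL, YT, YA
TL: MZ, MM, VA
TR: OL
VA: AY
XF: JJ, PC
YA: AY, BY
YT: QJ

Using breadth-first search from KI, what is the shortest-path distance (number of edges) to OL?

Level 0: KI
Level 1: AY, DJ, GK, MZ
Level 2: BY, JJ, LL, QJ, TL
Level 3: BR, MM, OL, TR, VA, XF, YA, YT
Level 4: MK, PC
OL first appears at level 3.

3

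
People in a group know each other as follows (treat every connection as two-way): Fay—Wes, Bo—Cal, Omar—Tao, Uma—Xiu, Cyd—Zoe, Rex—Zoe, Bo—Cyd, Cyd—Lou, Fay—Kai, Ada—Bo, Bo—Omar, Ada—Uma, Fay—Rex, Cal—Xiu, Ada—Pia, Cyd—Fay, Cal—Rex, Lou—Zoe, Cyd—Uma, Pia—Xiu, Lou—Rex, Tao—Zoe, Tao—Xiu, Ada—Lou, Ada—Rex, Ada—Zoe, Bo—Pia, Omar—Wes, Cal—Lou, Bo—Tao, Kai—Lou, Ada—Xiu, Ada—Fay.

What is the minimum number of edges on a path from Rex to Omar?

3

Level 0: Rex
Level 1: Ada, Cal, Fay, Lou, Zoe
Level 2: Bo, Cyd, Kai, Pia, Tao, Uma, Wes, Xiu
Level 3: Omar
Omar first appears at level 3.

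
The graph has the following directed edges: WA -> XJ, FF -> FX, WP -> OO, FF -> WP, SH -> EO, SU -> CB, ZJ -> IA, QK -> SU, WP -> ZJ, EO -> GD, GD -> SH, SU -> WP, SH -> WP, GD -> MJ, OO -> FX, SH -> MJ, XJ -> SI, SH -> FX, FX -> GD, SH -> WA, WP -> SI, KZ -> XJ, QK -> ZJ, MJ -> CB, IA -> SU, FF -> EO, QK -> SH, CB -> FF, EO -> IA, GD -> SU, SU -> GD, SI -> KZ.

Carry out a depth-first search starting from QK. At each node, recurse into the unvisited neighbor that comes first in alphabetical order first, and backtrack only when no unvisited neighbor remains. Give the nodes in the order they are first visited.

QK SH EO GD MJ CB FF FX WP OO SI KZ XJ ZJ IA SU WA

Visit QK
QK → SH
SH → EO
EO → GD
GD → MJ
MJ → CB
CB → FF
FF → FX
FF → WP
WP → OO
WP → SI
SI → KZ
KZ → XJ
WP → ZJ
ZJ → IA
IA → SU
SH → WA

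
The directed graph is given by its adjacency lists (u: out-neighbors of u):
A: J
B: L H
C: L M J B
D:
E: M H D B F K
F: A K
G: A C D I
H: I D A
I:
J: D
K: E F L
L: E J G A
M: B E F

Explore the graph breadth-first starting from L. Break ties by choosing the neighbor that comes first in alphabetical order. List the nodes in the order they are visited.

Visit L; enqueue A, E, G, J → queue [A, E, G, J]
Visit A → queue [E, G, J]
Visit E; enqueue B, D, F, H, K, M → queue [G, J, B, D, F, H, K, M]
Visit G; enqueue C, I → queue [J, B, D, F, H, K, M, C, I]
Visit J → queue [B, D, F, H, K, M, C, I]
Visit B → queue [D, F, H, K, M, C, I]
Visit D → queue [F, H, K, M, C, I]
Visit F → queue [H, K, M, C, I]
Visit H → queue [K, M, C, I]
Visit K → queue [M, C, I]
Visit M → queue [C, I]
Visit C → queue [I]
Visit I → queue []

L -> A -> E -> G -> J -> B -> D -> F -> H -> K -> M -> C -> I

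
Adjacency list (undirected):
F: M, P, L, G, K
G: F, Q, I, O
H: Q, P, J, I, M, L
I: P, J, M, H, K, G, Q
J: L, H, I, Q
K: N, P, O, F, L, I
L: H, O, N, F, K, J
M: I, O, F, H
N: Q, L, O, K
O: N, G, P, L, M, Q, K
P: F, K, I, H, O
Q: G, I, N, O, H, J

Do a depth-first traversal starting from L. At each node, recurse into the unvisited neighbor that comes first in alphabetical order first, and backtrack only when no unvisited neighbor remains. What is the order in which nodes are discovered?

L, F, G, I, H, J, Q, N, K, O, M, P

Visit L
L → F
F → G
G → I
I → H
H → J
J → Q
Q → N
N → K
K → O
O → M
O → P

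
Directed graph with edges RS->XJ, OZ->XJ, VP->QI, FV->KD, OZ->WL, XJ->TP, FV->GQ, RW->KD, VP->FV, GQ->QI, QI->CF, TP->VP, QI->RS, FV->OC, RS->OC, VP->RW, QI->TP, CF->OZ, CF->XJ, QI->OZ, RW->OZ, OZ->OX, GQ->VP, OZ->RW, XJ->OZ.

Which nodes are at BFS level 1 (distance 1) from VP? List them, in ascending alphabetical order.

FV, QI, RW

Level 0: VP
Level 1: FV, QI, RW
Level 2: CF, GQ, KD, OC, OZ, RS, TP
Level 3: OX, WL, XJ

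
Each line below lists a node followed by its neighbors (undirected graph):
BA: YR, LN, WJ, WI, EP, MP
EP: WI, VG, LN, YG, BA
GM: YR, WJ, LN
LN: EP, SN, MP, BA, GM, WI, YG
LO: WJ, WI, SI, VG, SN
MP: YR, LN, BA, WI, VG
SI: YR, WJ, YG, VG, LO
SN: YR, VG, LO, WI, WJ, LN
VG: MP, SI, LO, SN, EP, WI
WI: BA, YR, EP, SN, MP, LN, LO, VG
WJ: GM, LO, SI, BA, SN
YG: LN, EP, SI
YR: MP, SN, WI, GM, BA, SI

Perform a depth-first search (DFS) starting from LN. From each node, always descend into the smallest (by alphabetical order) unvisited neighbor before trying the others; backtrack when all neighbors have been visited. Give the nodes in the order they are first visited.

Visit LN
LN → BA
BA → EP
EP → VG
VG → LO
LO → SI
SI → WJ
WJ → GM
GM → YR
YR → MP
MP → WI
WI → SN
SI → YG

LN -> BA -> EP -> VG -> LO -> SI -> WJ -> GM -> YR -> MP -> WI -> SN -> YG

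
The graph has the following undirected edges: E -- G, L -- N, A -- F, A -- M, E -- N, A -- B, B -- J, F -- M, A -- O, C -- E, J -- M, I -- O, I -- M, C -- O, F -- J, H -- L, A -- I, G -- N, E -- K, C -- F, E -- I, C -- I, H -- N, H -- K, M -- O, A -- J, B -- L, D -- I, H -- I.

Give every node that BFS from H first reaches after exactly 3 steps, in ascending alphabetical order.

F, J

Level 0: H
Level 1: I, K, L, N
Level 2: A, B, C, D, E, G, M, O
Level 3: F, J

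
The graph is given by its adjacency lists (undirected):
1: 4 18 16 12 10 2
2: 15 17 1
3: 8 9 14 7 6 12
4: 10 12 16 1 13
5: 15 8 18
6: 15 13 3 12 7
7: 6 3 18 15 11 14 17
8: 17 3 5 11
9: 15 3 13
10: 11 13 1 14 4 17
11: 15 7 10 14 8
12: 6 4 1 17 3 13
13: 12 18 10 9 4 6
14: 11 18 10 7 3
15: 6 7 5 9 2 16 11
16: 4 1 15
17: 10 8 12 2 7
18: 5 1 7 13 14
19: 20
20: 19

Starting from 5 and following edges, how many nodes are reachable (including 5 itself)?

BFS from 5 visits: 5, 8, 15, 18, 3, 11, 17, 2, 6, 7, 9, 16, 1, 13, 14, 12, 10, 4
Reachable nodes: 18 of 20 total.

18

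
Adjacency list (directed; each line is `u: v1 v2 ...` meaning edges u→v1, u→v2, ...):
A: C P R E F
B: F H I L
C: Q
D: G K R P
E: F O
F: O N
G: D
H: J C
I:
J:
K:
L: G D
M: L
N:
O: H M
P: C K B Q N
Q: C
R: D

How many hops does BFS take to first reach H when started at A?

Level 0: A
Level 1: C, E, F, P, R
Level 2: B, D, K, N, O, Q
Level 3: G, H, I, L, M
Level 4: J
H first appears at level 3.

3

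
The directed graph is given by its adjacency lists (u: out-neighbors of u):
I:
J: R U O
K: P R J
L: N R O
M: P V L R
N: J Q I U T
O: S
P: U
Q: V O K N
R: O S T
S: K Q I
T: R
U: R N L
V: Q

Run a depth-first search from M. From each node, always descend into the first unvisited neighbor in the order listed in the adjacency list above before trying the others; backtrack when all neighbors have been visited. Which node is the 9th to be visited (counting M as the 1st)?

Visit M
M → P
P → U
U → R
R → O
O → S
S → K
K → J
S → Q
Q → V
Q → N
N → I
N → T
U → L

Visit order: M, P, U, R, O, S, K, J, Q, V, N, I, T, L

Q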